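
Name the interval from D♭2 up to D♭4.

perfect 15th

D to D is the same letter name, plus 2 octaves: a fifteenth.
Db2 to Db4 is 24 semitones, matching the perfect fifteenth exactly, so the quality is perfect.
(Equivalently, a compound perfect octave: a perfect octave plus an octave.)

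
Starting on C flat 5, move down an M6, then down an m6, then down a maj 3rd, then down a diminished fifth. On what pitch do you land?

Down a major sixth from Cb5: Ebb4 (9 semitones down).
Ebb4 down a minor sixth → Gb3 (8 semitones).
Gb3 down a major third → Ebb3 (4 semitones).
Down a diminished fifth from Ebb3: Ab2 (6 semitones down).

A flat 2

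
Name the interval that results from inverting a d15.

First reduce the compound diminished fifteenth to its simple form, a diminished octave.
Interval numbers invert to sum to nine: 8 + 1 = 9, so an octave inverts to a unison.
Quality inverts too: diminished becomes augmented. That makes the inversion an augmented unison.

A1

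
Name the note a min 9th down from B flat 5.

The ninth's letter: B down two letter names plus an octave → A.
Moving 13 semitones down from Bb5 (the size of a minor ninth) reaches A4.

A 4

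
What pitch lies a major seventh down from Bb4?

Seven letter names down from B: C.
Moving 11 semitones down from Bb4 (the size of a major seventh) reaches Cb4.

Cb4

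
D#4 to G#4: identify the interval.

perfect 4th

D to G spans four letter names (D-E-F-G), so the interval is some kind of fourth.
The perfect fourth spans 5 semitones, and D#4 to G#4 is exactly 5 semitones — so this is a perfect fourth.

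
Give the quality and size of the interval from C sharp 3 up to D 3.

C to D spans two letter names (C-D), so the interval is some kind of second.
At 1 semitone, C#3→D3 falls one short of a major second: minor.

minor second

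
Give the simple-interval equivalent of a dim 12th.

diminished 5th

Subtracting seven from the interval number removes an octave: 12 − 7 = 5.
Quality carries through unchanged, so the simple form is a diminished fifth.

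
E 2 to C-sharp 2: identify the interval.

minor third

Descending from E2 to C#2 is the same interval as ascending C#2 to E2.
C to E spans three letter names (C-D-E) — that makes it a third of some quality.
At 3 semitones, C#2→E2 falls one short of a major third: minor.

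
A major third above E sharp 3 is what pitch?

The third takes the letter from E up to G.
A major third spans 4 semitones, so from E#3 the target pitch is G##3.

G double-sharp 3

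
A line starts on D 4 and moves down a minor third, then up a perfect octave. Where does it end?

B 4

D4 down a minor third → B3 (3 semitones).
Up a perfect octave from B3: B4 (12 semitones up).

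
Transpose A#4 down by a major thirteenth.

C#3

Six letters down from A (plus an octave) reaches C.
Moving 21 semitones down from A#4 (the size of a major thirteenth) reaches C#3.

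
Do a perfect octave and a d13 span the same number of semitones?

A perfect octave is 12 semitones but a diminished thirteenth is 19 semitones — different sizes.

No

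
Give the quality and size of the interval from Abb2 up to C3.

augmented third

A to C spans three letter names (A-B-C): a third.
The major third is 4 semitones; here we have 5, one semitone wider: augmented.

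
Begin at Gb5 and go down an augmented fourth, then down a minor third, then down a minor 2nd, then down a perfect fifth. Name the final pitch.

Db4

Down an augmented fourth from Gb5: Dbb5 (6 semitones down).
A minor third down from Dbb5 is Bbb4.
Down a minor second from Bbb4: Ab4 (1 semitone down).
Ab4 down a perfect fifth → Db4 (7 semitones).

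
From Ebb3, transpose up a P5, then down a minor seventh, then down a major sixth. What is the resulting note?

Ebb2

A perfect fifth up from Ebb3 is Bbb3.
Bbb3 down a minor seventh → Cb3 (10 semitones).
Cb3 down a major sixth → Ebb2 (9 semitones).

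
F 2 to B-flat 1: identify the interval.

P5

Descending from F2 to Bb1 is the same interval as ascending Bb1 to F2.
B to F spans five letter names (B-C-D-E-F), so the interval is some kind of fifth.
Counting semitones, Bb1→F2 is 7, which is the perfect fifth.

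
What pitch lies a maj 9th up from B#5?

Counting two letter names plus an octave up from B lands on C.
Moving 14 semitones up from B#5 (the size of a major ninth) reaches C##7.

C##7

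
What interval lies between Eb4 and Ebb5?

E to E is the same letter name, plus an octave — that makes it an octave of some quality.
The perfect octave is 12 semitones; here we have 11, one semitone narrower: diminished.

diminished octave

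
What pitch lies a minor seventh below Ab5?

The seventh takes the letter from A down to B.
A minor seventh is 10 semitones; 10 semitones down from Ab5 gives Bb4.

Bb4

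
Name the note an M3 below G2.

The third takes the letter from G down to E.
Moving 4 semitones down from G2 (the size of a major third) reaches Eb2.

Eb2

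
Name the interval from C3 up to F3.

P4

C to F spans four letter names (C-D-E-F), so the interval is some kind of fourth.
The perfect fourth spans 5 semitones, and C3 to F3 is exactly 5 semitones — so this is a perfect fourth.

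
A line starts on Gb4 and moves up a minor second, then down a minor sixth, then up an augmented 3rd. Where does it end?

E4

Gb4 up a minor second → Abb4 (1 semitone).
Down a minor sixth from Abb4: Cb4 (8 semitones down).
Cb4 up an augmented third → E4 (5 semitones).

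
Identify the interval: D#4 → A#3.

P4

Descending from D#4 to A#3 is the same interval as ascending A#3 to D#4.
A to D spans four letter names (A-B-C-D) — that makes it a fourth of some quality.
The perfect fourth spans 5 semitones, and A#3 to D#4 is exactly 5 semitones — so this is a perfect fourth.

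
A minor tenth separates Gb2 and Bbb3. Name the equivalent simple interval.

Subtracting seven from the interval number removes an octave: 10 − 7 = 3.
Quality carries through unchanged, so the simple form is a minor third.

minor 3rd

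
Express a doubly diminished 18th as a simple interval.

dd4

Take out 2 octaves (14 from the number): 18 − 14 = 4.
That makes a doubly diminished eighteenth a compound doubly diminished fourth — 2 octaves plus a doubly diminished fourth.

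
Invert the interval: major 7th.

minor second

Interval numbers invert to sum to nine: 7 + 2 = 9, so a seventh inverts to a second.
Quality inverts too: major becomes minor. That makes the inversion a minor second.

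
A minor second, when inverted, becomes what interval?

major seventh

The rule of nine gives the new number: 9 − 2 = 7, so a second becomes a seventh.
The quality also flips — minor becomes major — giving a major seventh.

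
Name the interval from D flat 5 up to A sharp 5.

D to A spans five letter names (D-E-F-G-A), so the interval is some kind of fifth.
The perfect fifth is 7 semitones; here we have 9, two semitones wider: doubly augmented.

doubly augmented fifth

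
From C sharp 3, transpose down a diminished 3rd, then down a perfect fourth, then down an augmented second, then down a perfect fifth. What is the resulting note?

A diminished third down from C#3 is A##2.
A perfect fourth down from A##2 is E##2.
An augmented second down from E##2 is D#2.
D#2 down a perfect fifth → G#1 (7 semitones).

G sharp 1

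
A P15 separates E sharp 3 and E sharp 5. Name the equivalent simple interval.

perfect 8th

Subtracting seven from the interval number removes an octave: 15 − 7 = 8.
So a perfect fifteenth is an octave plus a perfect octave. The quality is unchanged.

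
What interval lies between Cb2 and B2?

C to B spans seven letter names (C-D-E-F-G-A-B) — that makes it a seventh of some quality.
A major seventh would be 11 semitones; Cb2 to B2 is 12, one semitone wider, so the interval is augmented.

A7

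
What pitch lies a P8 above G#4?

For an octave the letter name doesn't change: still G, an octave up.
A perfect octave is 12 semitones; 12 semitones up from G#4 gives G#5.

G#5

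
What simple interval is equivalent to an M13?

Take out an octave (7 from the number): 13 − 7 = 6.
That makes a major thirteenth a compound major sixth — an octave plus a major sixth.

M6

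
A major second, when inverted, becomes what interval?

The rule of nine gives the new number: 9 − 2 = 7, so a second becomes a seventh.
Quality inverts too: major becomes minor. That makes the inversion a minor seventh.

m7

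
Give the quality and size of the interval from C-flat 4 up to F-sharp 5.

doubly augmented eleventh

C to F spans four letter names (C-D-E-F), plus an octave: an eleventh.
A perfect eleventh would be 17 semitones; Cb4 to F#5 is 19, two semitones wider, so the interval is doubly augmented.
(Equivalently, a compound doubly augmented fourth: a doubly augmented fourth plus an octave.)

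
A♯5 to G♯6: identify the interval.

minor seventh

A to G spans seven letter names (A-B-C-D-E-F-G), so the interval is some kind of seventh.
At 10 semitones, A#5→G#6 falls one short of a major seventh: minor.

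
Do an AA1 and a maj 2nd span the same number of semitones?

Yes

A doubly augmented unison = 2 semitones = a major second; enharmonically equal.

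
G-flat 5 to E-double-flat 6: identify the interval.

G to E spans six letter names (G-A-B-C-D-E): a sixth.
A major sixth would be 9 semitones, but Gb5 to Ebb6 is 8 — one semitone narrower, making it a minor sixth.

m6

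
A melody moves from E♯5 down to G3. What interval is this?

Descending from E#5 to G3 is the same interval as ascending G3 to E#5.
G to E spans six letter names (G-A-B-C-D-E), plus an octave: a thirteenth.
A major thirteenth would be 21 semitones; G3 to E#5 is 22, one semitone wider, so the interval is augmented.
(Equivalently, a compound augmented sixth: an augmented sixth plus an octave.)

A13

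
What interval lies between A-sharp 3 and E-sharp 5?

A to E spans five letter names (A-B-C-D-E), plus an octave: a twelfth.
Counting semitones, A#3→E#5 is 19, which is the perfect twelfth.
(Equivalently, a compound perfect fifth: a perfect fifth plus an octave.)

perfect twelfth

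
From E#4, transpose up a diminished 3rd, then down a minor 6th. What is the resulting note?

Up a diminished third from E#4: G4 (2 semitones up).
G4 down a minor sixth → B3 (8 semitones).

B3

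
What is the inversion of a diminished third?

augmented 6th

The rule of nine gives the new number: 9 − 3 = 6, so a third becomes a sixth.
Quality inverts too: diminished becomes augmented. That makes the inversion an augmented sixth.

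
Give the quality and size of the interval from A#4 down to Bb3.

Descending from A#4 to Bb3 is the same interval as ascending Bb3 to A#4.
B to A spans seven letter names (B-C-D-E-F-G-A), so the interval is some kind of seventh.
The major seventh is 11 semitones; here we have 12, one semitone wider: augmented.

augmented seventh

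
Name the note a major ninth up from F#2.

Two letters up from F (plus an octave) reaches G.
A major ninth spans 14 semitones, so from F#2 the target pitch is G#3.

G#3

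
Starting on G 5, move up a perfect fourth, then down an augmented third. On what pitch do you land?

A double-flat 5

A perfect fourth up from G5 is C6.
C6 down an augmented third → Abb5 (5 semitones).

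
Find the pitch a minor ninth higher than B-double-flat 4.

The ninth's letter: B up two letter names plus an octave → C.
A minor ninth is 13 semitones; 13 semitones up from Bbb4 gives Cbb6.

C-double-flat 6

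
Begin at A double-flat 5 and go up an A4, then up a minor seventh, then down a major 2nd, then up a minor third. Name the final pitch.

D double-flat 7

Up an augmented fourth from Abb5: Db6 (6 semitones up).
Up a minor seventh from Db6: Cb7 (10 semitones up).
Down a major second from Cb7: Bbb6 (2 semitones down).
Bbb6 up a minor third → Dbb7 (3 semitones).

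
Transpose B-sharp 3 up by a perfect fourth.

Four letter names up from B: E.
A perfect fourth spans 5 semitones, so from B#3 the target pitch is E#4.

E-sharp 4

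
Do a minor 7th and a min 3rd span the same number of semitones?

No

10 semitones (minor seventh) vs 3 semitones (minor third): not equal.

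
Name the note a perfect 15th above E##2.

E##4

A fifteenth keeps the letter name E, two octaves up from E.
A perfect fifteenth spans 24 semitones, so from E##2 the target pitch is E##4.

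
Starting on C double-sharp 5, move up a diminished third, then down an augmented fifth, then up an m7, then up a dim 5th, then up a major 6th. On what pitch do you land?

B double-flat 6

A diminished third up from C##5 is E5.
An augmented fifth down from E5 is Ab4.
A minor seventh up from Ab4 is Gb5.
Gb5 up a diminished fifth → Dbb6 (6 semitones).
A major sixth up from Dbb6 is Bbb6.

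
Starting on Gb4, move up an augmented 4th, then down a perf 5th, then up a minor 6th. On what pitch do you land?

Db5

Gb4 up an augmented fourth → C5 (6 semitones).
C5 down a perfect fifth → F4 (7 semitones).
Up a minor sixth from F4: Db5 (8 semitones up).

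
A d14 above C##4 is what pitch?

Seven letters up from C (plus an octave) reaches B.
A diminished fourteenth spans 21 semitones, so from C##4 the target pitch is B5.

B5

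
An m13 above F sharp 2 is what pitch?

D 4

Counting six letter names plus an octave up from F lands on D.
A minor thirteenth is 20 semitones; 20 semitones up from F#2 gives D4.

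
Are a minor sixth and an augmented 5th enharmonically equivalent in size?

A minor sixth = 8 semitones = an augmented fifth; enharmonically equal.

Yes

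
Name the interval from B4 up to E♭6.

diminished 11th

B to E spans four letter names (B-C-D-E), plus an octave, so the interval is some kind of eleventh.
The perfect eleventh is 17 semitones; here we have 16, one semitone narrower: diminished.
(Equivalently, a compound diminished fourth: a diminished fourth plus an octave.)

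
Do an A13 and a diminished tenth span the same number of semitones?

No

An augmented thirteenth is 22 semitones but a diminished tenth is 14 semitones — different sizes.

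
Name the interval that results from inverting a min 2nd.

Interval numbers invert to sum to nine: 2 + 7 = 9, so a second inverts to a seventh.
Quality inverts too: minor becomes major. That makes the inversion a major seventh.

M7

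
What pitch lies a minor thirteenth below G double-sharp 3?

B double-sharp 1

Counting six letter names plus an octave down from G lands on B.
A minor thirteenth spans 20 semitones, so from G##3 the target pitch is B##1.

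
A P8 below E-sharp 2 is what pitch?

E-sharp 1

An octave keeps the letter name E, an octave down from E.
A perfect octave spans 12 semitones, so from E#2 the target pitch is E#1.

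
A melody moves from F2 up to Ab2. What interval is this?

F to A spans three letter names (F-G-A): a third.
F2 to Ab2 is 3 semitones, a half step short of the major third (4), so this is minor.

minor third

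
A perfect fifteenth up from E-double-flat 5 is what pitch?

For a fifteenth the letter name doesn't change: still E, two octaves up.
Moving 24 semitones up from Ebb5 (the size of a perfect fifteenth) reaches Ebb7.

E-double-flat 7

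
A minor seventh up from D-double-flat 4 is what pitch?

Counting seven letter names up from D lands on C.
A minor seventh is 10 semitones; 10 semitones up from Dbb4 gives Cbb5.

C-double-flat 5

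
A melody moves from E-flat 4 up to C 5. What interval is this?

E to C spans six letter names (E-F-G-A-B-C) — that makes it a sixth of some quality.
Eb4 to C5 is 9 semitones, matching the major sixth exactly, so the quality is major.

major 6th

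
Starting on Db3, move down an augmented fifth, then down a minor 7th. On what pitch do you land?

Down an augmented fifth from Db3: Gbb2 (8 semitones down).
Down a minor seventh from Gbb2: Abb1 (10 semitones down).

Abb1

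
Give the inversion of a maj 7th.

The rule of nine gives the new number: 9 − 7 = 2, so a seventh becomes a second.
The quality also flips — major becomes minor — giving a minor second.

minor second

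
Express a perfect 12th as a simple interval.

perfect 5th

Take out an octave (7 from the number): 12 − 7 = 5.
Quality carries through unchanged, so the simple form is a perfect fifth.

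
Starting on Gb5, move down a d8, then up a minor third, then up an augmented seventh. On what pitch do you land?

A diminished octave down from Gb5 is G4.
Up a minor third from G4: Bb4 (3 semitones up).
Bb4 up an augmented seventh → A#5 (12 semitones).

A#5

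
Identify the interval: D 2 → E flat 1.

Descending from D2 to Eb1 is the same interval as ascending Eb1 to D2.
E to D spans seven letter names (E-F-G-A-B-C-D) — that makes it a seventh of some quality.
Eb1 to D2 is 11 semitones, matching the major seventh exactly, so the quality is major.

major seventh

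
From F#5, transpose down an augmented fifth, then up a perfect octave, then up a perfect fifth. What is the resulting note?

F6

F#5 down an augmented fifth → Bb4 (8 semitones).
Up a perfect octave from Bb4: Bb5 (12 semitones up).
Bb5 up a perfect fifth → F6 (7 semitones).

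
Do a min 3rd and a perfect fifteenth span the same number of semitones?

A minor third is 3 semitones but a perfect fifteenth is 24 semitones — different sizes.

No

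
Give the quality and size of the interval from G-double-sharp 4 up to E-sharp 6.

minor thirteenth

G to E spans six letter names (G-A-B-C-D-E), plus an octave: a thirteenth.
At 20 semitones, G##4→E#6 falls one short of a major thirteenth: minor.
(Equivalently, a compound minor sixth: a minor sixth plus an octave.)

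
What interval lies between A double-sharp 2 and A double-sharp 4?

A to A is the same letter name, plus 2 octaves, so the interval is some kind of fifteenth.
Counting semitones, A##2→A##4 is 24, which is the perfect fifteenth.
(Equivalently, a compound perfect octave: a perfect octave plus an octave.)

P15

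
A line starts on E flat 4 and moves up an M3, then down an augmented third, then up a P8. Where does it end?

E double-flat 5

Eb4 up a major third → G4 (4 semitones).
An augmented third down from G4 is Ebb4.
Up a perfect octave from Ebb4: Ebb5 (12 semitones up).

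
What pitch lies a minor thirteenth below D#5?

Six letters down from D (plus an octave) reaches F.
A minor thirteenth is 20 semitones; 20 semitones down from D#5 gives F##3.

F##3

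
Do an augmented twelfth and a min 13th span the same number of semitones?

Yes

An augmented twelfth = 20 semitones = a minor thirteenth; enharmonically equal.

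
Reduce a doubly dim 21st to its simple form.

Each octave removed subtracts seven from the number: 21 − 14 = 7.
That makes a doubly diminished twenty-first a compound doubly diminished seventh — 2 octaves plus a doubly diminished seventh.

doubly diminished 7th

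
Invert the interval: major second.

Interval numbers invert to sum to nine: 2 + 7 = 9, so a second inverts to a seventh.
And major becomes minor under inversion, so we get a minor seventh.

minor seventh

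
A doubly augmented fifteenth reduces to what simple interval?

Each octave removed subtracts seven from the number: 15 − 7 = 8.
That makes a doubly augmented fifteenth a compound doubly augmented octave — an octave plus a doubly augmented octave.

doubly augmented 8th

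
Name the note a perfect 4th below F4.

C4

The fourth takes the letter from F down to C.
Moving 5 semitones down from F4 (the size of a perfect fourth) reaches C4.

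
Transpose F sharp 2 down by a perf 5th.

B 1

Five letter names down from F: B.
A perfect fifth spans 7 semitones, so from F#2 the target pitch is B1.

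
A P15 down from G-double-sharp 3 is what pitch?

G-double-sharp 1

A fifteenth keeps the letter name G, two octaves down from G.
Moving 24 semitones down from G##3 (the size of a perfect fifteenth) reaches G##1.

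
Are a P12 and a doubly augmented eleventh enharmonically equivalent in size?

A perfect twelfth = 19 semitones = a doubly augmented eleventh; enharmonically equal.

Yes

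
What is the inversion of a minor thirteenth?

First reduce the compound minor thirteenth to its simple form, a minor sixth.
Interval numbers invert to sum to nine: 6 + 3 = 9, so a sixth inverts to a third.
And minor becomes major under inversion, so we get a major third.

major 3rd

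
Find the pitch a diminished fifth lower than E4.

A#3

Five letter names down from E: A.
Moving 6 semitones down from E4 (the size of a diminished fifth) reaches A#3.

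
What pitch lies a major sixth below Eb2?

Six letter names down from E: G.
A major sixth spans 9 semitones, so from Eb2 the target pitch is Gb1.

Gb1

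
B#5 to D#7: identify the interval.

minor 10th

B to D spans three letter names (B-C-D), plus an octave: a tenth.
A major tenth would be 16 semitones, but B#5 to D#7 is 15 — one semitone narrower, making it a minor tenth.
(Equivalently, a compound minor third: a minor third plus an octave.)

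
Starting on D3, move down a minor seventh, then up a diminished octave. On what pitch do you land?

Eb3

A minor seventh down from D3 is E2.
E2 up a diminished octave → Eb3 (11 semitones).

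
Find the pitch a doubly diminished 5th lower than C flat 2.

F sharp 1

The fifth takes the letter from C down to F.
Moving 5 semitones down from Cb2 (the size of a doubly diminished fifth) reaches F#1.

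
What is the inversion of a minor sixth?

The rule of nine gives the new number: 9 − 6 = 3, so a sixth becomes a third.
Quality inverts too: minor becomes major. That makes the inversion a major third.

major 3rd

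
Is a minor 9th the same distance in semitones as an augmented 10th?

No

A minor ninth is 13 semitones but an augmented tenth is 17 semitones — different sizes.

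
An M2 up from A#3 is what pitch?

The second takes the letter from A up to B.
A major second spans 2 semitones, so from A#3 the target pitch is B#3.

B#3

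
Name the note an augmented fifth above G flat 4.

D 5

The fifth takes the letter from G up to D.
An augmented fifth is 8 semitones; 8 semitones up from Gb4 gives D5.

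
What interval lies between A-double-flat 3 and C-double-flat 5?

A to C spans three letter names (A-B-C), plus an octave: a tenth.
A major tenth would be 16 semitones, but Abb3 to Cbb5 is 15 — one semitone narrower, making it a minor tenth.
(Equivalently, a compound minor third: a minor third plus an octave.)

minor 10th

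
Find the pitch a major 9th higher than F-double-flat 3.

G-double-flat 4

Counting two letter names plus an octave up from F lands on G.
A major ninth spans 14 semitones, so from Fbb3 the target pitch is Gbb4.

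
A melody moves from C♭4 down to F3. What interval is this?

Descending from Cb4 to F3 is the same interval as ascending F3 to Cb4.
F to C spans five letter names (F-G-A-B-C) — that makes it a fifth of some quality.
The perfect fifth is 7 semitones; here we have 6, one semitone narrower: diminished.

diminished fifth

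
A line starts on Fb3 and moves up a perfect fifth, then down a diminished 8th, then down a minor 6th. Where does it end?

E2

A perfect fifth up from Fb3 is Cb4.
A diminished octave down from Cb4 is C3.
Down a minor sixth from C3: E2 (8 semitones down).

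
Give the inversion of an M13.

minor 3rd

First reduce the compound major thirteenth to its simple form, a major sixth.
The rule of nine gives the new number: 9 − 6 = 3, so a sixth becomes a third.
And major becomes minor under inversion, so we get a minor third.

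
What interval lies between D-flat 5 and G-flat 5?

D to G spans four letter names (D-E-F-G) — that makes it a fourth of some quality.
Counting semitones, Db5→Gb5 is 5, which is the perfect fourth.

perfect fourth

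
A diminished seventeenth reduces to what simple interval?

Subtracting seven from the interval number removes an octave: 17 − 14 = 3.
Quality carries through unchanged, so the simple form is a diminished third.

d3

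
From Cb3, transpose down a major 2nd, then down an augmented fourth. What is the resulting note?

Cb3 down a major second → Bbb2 (2 semitones).
Down an augmented fourth from Bbb2: Fbb2 (6 semitones down).

Fbb2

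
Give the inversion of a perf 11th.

perfect fifth

First reduce the compound perfect eleventh to its simple form, a perfect fourth.
Inverted interval numbers add to nine, so a fourth pairs with a fifth (4 + 5 = 9).
The quality also flips — perfect stays perfect — giving a perfect fifth.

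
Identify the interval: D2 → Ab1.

A4

Descending from D2 to Ab1 is the same interval as ascending Ab1 to D2.
A to D spans four letter names (A-B-C-D): a fourth.
Ab1 to D2 spans 6 semitones — one semitone wider than the perfect fourth (5) — giving an augmented fourth.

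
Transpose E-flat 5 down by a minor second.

Two letter names down from E: D.
A minor second is 1 semitone; 1 semitone down from Eb5 gives D5.

D 5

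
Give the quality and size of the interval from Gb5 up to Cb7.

perfect eleventh

G to C spans four letter names (G-A-B-C), plus an octave — that makes it an eleventh of some quality.
Gb5 to Cb7 is 17 semitones, matching the perfect eleventh exactly, so the quality is perfect.
(Equivalently, a compound perfect fourth: a perfect fourth plus an octave.)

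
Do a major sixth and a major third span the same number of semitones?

A major sixth is 9 semitones but a major third is 4 semitones — different sizes.

No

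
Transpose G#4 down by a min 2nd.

Two letter names down from G: F.
A minor second spans 1 semitone, so from G#4 the target pitch is F##4.

F##4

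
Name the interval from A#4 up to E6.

A to E spans five letter names (A-B-C-D-E), plus an octave, so the interval is some kind of twelfth.
A perfect twelfth would be 19 semitones; A#4 to E6 is 18, one semitone narrower, so the interval is diminished.
(Equivalently, a compound diminished fifth: a diminished fifth plus an octave.)

diminished twelfth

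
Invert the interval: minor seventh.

Inverted interval numbers add to nine, so a seventh pairs with a second (7 + 2 = 9).
Quality inverts too: minor becomes major. That makes the inversion a major second.

M2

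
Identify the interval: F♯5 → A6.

minor 10th

F to A spans three letter names (F-G-A), plus an octave: a tenth.
At 15 semitones, F#5→A6 falls one short of a major tenth: minor.
(Equivalently, a compound minor third: a minor third plus an octave.)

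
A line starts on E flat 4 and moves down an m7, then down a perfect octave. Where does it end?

Eb4 down a minor seventh → F3 (10 semitones).
Down a perfect octave from F3: F2 (12 semitones down).

F 2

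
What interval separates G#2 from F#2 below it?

Descending from G#2 to F#2 is the same interval as ascending F#2 to G#2.
F to G spans two letter names (F-G) — that makes it a second of some quality.
F#2 to G#2 is 2 semitones, matching the major second exactly, so the quality is major.

major second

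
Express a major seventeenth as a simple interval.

Subtracting seven from the interval number removes an octave: 17 − 14 = 3.
Quality carries through unchanged, so the simple form is a major third.

major 3rd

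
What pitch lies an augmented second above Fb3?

Two letter names up from F: G.
Moving 3 semitones up from Fb3 (the size of an augmented second) reaches G3.

G3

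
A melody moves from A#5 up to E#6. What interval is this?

perfect 5th

A to E spans five letter names (A-B-C-D-E): a fifth.
A#5 to E#6 is 7 semitones, matching the perfect fifth exactly, so the quality is perfect.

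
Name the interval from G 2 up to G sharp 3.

G to G is the same letter name, plus an octave, so the interval is some kind of octave.
G2 to G#3 spans 13 semitones — one semitone wider than the perfect octave (12) — giving an augmented octave.

augmented octave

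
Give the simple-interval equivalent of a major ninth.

major 2nd

Subtracting seven from the interval number removes an octave: 9 − 7 = 2.
So a major ninth is an octave plus a major second. The quality is unchanged.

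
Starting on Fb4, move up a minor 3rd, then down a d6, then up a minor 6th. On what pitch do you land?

Up a minor third from Fb4: Abb4 (3 semitones up).
A diminished sixth down from Abb4 is C4.
Up a minor sixth from C4: Ab4 (8 semitones up).

Ab4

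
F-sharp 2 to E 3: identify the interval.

minor seventh

F to E spans seven letter names (F-G-A-B-C-D-E), so the interval is some kind of seventh.
A major seventh would be 11 semitones, but F#2 to E3 is 10 — one semitone narrower, making it a minor seventh.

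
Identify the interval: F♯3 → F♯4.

F to F is the same letter name, plus an octave, so the interval is some kind of octave.
F#3 to F#4 is 12 semitones, matching the perfect octave exactly, so the quality is perfect.

perfect 8th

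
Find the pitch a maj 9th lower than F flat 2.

Counting two letter names plus an octave down from F lands on E.
A major ninth spans 14 semitones, so from Fb2 the target pitch is Ebb1.

E double-flat 1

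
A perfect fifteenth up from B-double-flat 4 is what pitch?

For a fifteenth the letter name doesn't change: still B, two octaves up.
A perfect fifteenth is 24 semitones; 24 semitones up from Bbb4 gives Bbb6.

B-double-flat 6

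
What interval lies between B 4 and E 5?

B to E spans four letter names (B-C-D-E), so the interval is some kind of fourth.
The perfect fourth spans 5 semitones, and B4 to E5 is exactly 5 semitones — so this is a perfect fourth.

perfect fourth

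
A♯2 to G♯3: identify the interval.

minor seventh

A to G spans seven letter names (A-B-C-D-E-F-G), so the interval is some kind of seventh.
A major seventh would be 11 semitones, but A#2 to G#3 is 10 — one semitone narrower, making it a minor seventh.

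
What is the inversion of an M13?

First reduce the compound major thirteenth to its simple form, a major sixth.
Interval numbers invert to sum to nine: 6 + 3 = 9, so a sixth inverts to a third.
The quality also flips — major becomes minor — giving a minor third.

m3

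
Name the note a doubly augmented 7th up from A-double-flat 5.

Counting seven letter names up from A lands on G.
A doubly augmented seventh spans 13 semitones, so from Abb5 the target pitch is G#6.

G-sharp 6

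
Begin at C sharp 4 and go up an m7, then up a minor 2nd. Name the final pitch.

C#4 up a minor seventh → B4 (10 semitones).
A minor second up from B4 is C5.

C 5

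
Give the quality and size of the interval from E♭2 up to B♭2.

E to B spans five letter names (E-F-G-A-B) — that makes it a fifth of some quality.
Counting semitones, Eb2→Bb2 is 7, which is the perfect fifth.

perfect fifth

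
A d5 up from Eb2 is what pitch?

Bbb2

Counting five letter names up from E lands on B.
Moving 6 semitones up from Eb2 (the size of a diminished fifth) reaches Bbb2.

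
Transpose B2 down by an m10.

G#1

Three letters down from B (plus an octave) reaches G.
Moving 15 semitones down from B2 (the size of a minor tenth) reaches G#1.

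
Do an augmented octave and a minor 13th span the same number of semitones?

No

An augmented octave spans 13 semitones; a minor thirteenth spans 20 semitones. They differ by 7.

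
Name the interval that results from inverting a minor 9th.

major seventh

First reduce the compound minor ninth to its simple form, a minor second.
Interval numbers invert to sum to nine: 2 + 7 = 9, so a second inverts to a seventh.
The quality also flips — minor becomes major — giving a major seventh.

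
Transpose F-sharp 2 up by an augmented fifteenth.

F-double-sharp 4

For a fifteenth the letter name doesn't change: still F, two octaves up.
An augmented fifteenth spans 25 semitones, so from F#2 the target pitch is F##4.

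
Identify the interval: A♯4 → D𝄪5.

A4

A to D spans four letter names (A-B-C-D): a fourth.
The perfect fourth is 5 semitones; here we have 6, one semitone wider: augmented.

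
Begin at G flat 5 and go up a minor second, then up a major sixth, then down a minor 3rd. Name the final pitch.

Up a minor second from Gb5: Abb5 (1 semitone up).
Abb5 up a major sixth → Fb6 (9 semitones).
Fb6 down a minor third → Db6 (3 semitones).

D flat 6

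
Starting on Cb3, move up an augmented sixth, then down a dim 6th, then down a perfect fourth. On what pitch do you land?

G##2

An augmented sixth up from Cb3 is A3.
A3 down a diminished sixth → C##3 (7 semitones).
A perfect fourth down from C##3 is G##2.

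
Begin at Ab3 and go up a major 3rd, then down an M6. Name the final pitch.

Eb3

Ab3 up a major third → C4 (4 semitones).
C4 down a major sixth → Eb3 (9 semitones).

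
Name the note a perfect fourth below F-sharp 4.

Four letter names down from F: C.
A perfect fourth spans 5 semitones, so from F#4 the target pitch is C#4.

C-sharp 4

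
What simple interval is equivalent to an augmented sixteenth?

Take out 2 octaves (14 from the number): 16 − 14 = 2.
So an augmented sixteenth is 2 octaves plus an augmented second. The quality is unchanged.

A2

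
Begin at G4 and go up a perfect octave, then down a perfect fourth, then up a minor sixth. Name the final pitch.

Bb5

A perfect octave up from G4 is G5.
G5 down a perfect fourth → D5 (5 semitones).
A minor sixth up from D5 is Bb5.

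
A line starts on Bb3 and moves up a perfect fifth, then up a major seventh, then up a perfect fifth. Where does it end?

B5

Up a perfect fifth from Bb3: F4 (7 semitones up).
F4 up a major seventh → E5 (11 semitones).
A perfect fifth up from E5 is B5.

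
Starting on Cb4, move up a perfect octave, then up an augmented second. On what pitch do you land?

D5

Up a perfect octave from Cb4: Cb5 (12 semitones up).
Cb5 up an augmented second → D5 (3 semitones).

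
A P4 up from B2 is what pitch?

E3

Four letter names up from B: E.
A perfect fourth is 5 semitones; 5 semitones up from B2 gives E3.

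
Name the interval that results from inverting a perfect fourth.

perfect 5th

The rule of nine gives the new number: 9 − 4 = 5, so a fourth becomes a fifth.
Quality inverts too: perfect stays perfect. That makes the inversion a perfect fifth.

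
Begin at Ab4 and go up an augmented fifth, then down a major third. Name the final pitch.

An augmented fifth up from Ab4 is E5.
A major third down from E5 is C5.

C5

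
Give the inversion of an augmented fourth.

d5

Inverted interval numbers add to nine, so a fourth pairs with a fifth (4 + 5 = 9).
Quality inverts too: augmented becomes diminished. That makes the inversion a diminished fifth.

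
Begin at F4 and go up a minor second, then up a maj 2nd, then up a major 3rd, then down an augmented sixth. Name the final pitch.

Up a minor second from F4: Gb4 (1 semitone up).
A major second up from Gb4 is Ab4.
Up a major third from Ab4: C5 (4 semitones up).
An augmented sixth down from C5 is Ebb4.

Ebb4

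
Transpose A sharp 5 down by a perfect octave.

An octave keeps the letter name A, an octave down from A.
Moving 12 semitones down from A#5 (the size of a perfect octave) reaches A#4.

A sharp 4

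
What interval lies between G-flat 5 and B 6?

G to B spans three letter names (G-A-B), plus an octave — that makes it a tenth of some quality.
A major tenth would be 16 semitones; Gb5 to B6 is 17, one semitone wider, so the interval is augmented.
(Equivalently, a compound augmented third: an augmented third plus an octave.)

augmented tenth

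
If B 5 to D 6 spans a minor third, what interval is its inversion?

major 6th

Interval numbers invert to sum to nine: 3 + 6 = 9, so a third inverts to a sixth.
Quality inverts too: minor becomes major. That makes the inversion a major sixth.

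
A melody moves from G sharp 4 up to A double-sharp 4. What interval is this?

G to A spans two letter names (G-A): a second.
The major second is 2 semitones; here we have 3, one semitone wider: augmented.

augmented second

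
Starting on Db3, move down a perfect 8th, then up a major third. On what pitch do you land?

F2

Down a perfect octave from Db3: Db2 (12 semitones down).
Db2 up a major third → F2 (4 semitones).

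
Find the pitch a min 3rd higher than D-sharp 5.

F-sharp 5

Counting three letter names up from D lands on F.
Moving 3 semitones up from D#5 (the size of a minor third) reaches F#5.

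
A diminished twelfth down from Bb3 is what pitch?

The twelfth's letter: B down five letter names plus an octave → E.
Moving 18 semitones down from Bb3 (the size of a diminished twelfth) reaches E2.

E2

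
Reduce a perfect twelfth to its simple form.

Each octave removed subtracts seven from the number: 12 − 7 = 5.
Quality carries through unchanged, so the simple form is a perfect fifth.

perfect 5th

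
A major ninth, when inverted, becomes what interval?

First reduce the compound major ninth to its simple form, a major second.
Interval numbers invert to sum to nine: 2 + 7 = 9, so a second inverts to a seventh.
Quality inverts too: major becomes minor. That makes the inversion a minor seventh.

minor 7th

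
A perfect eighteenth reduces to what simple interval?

Each octave removed subtracts seven from the number: 18 − 14 = 4.
So a perfect eighteenth is 2 octaves plus a perfect fourth. The quality is unchanged.

P4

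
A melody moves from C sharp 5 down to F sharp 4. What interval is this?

perfect 5th

Descending from C#5 to F#4 is the same interval as ascending F#4 to C#5.
F to C spans five letter names (F-G-A-B-C), so the interval is some kind of fifth.
The perfect fifth spans 7 semitones, and F#4 to C#5 is exactly 7 semitones — so this is a perfect fifth.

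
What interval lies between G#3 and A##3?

G to A spans two letter names (G-A) — that makes it a second of some quality.
G#3 to A##3 spans 3 semitones — one semitone wider than the major second (2) — giving an augmented second.

augmented second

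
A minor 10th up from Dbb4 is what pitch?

Counting three letter names plus an octave up from D lands on F.
A minor tenth spans 15 semitones, so from Dbb4 the target pitch is Fbb5.

Fbb5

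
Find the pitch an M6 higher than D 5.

Six letter names up from D: B.
A major sixth spans 9 semitones, so from D5 the target pitch is B5.

B 5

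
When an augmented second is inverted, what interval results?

The rule of nine gives the new number: 9 − 2 = 7, so a second becomes a seventh.
And augmented becomes diminished under inversion, so we get a diminished seventh.

d7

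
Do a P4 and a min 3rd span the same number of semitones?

A perfect fourth spans 5 semitones; a minor third spans 3 semitones. They differ by 2.

No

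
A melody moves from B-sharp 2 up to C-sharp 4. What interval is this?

B to C spans two letter names (B-C), plus an octave, so the interval is some kind of ninth.
A major ninth would be 14 semitones, but B#2 to C#4 is 13 — one semitone narrower, making it a minor ninth.
(Equivalently, a compound minor second: a minor second plus an octave.)

m9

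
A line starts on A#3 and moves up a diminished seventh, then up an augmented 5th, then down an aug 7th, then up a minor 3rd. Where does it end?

A#3 up a diminished seventh → G4 (9 semitones).
Up an augmented fifth from G4: D#5 (8 semitones up).
D#5 down an augmented seventh → Eb4 (12 semitones).
A minor third up from Eb4 is Gb4.

Gb4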